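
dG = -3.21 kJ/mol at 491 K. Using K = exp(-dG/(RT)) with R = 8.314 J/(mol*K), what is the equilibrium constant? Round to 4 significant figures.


dG is in kJ/mol; multiply by 1000 to match R in J/(mol*K).
RT = 8.314 * 491 = 4082.174 J/mol
exponent = -dG*1000 / (RT) = -(-3.21*1000) / 4082.174 = 0.78634571
K = exp(0.78634571)
K = 2.1953593, rounded to 4 significant figures:

2.195


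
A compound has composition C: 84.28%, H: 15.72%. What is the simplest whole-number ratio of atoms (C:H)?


Assume 100 g of compound, divide each mass% by atomic mass to get moles, then normalize by the smallest to get a raw atom ratio.
Moles per 100 g: C: 84.28/12.011 = 7.0169, H: 15.72/1.008 = 15.5952
Raw ratio (divide by min = 7.0169): C: 1.0, H: 2.223
Multiply by 9 to clear fractions: C: 9.0 ~= 9, H: 20.003 ~= 20
Reduce by GCD to get the simplest whole-number ratio:

9:20


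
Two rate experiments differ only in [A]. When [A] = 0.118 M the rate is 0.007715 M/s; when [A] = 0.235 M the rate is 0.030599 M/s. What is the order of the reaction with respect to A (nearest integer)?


Rate is proportional to [A]^n, so rate2/rate1 = ([A]2/[A]1)^n. Take logs to solve for n.
rate2/rate1 = 0.030599 / 0.007715 = 3.9662
[A]2/[A]1 = 0.235 / 0.118 = 1.9915
n = ln(3.9662) / ln(1.9915) = 2.0
Nearest integer order:

2


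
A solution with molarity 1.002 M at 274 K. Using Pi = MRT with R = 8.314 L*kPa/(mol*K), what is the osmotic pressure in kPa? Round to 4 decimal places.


Osmotic pressure (van't Hoff): Pi = M*R*T.
RT = 8.314 * 274 = 2278.036
Pi = 1.002 * 2278.036
Pi = 2282.592072 kPa, rounded to 4 dp:

2282.5921 kPa


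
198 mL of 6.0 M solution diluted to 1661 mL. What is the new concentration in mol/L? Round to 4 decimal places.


Dilution: M1*V1 = M2*V2, solve for M2.
M2 = M1*V1 / V2
M2 = 6.0 * 198 / 1661
M2 = 1188.0 / 1661
M2 = 0.71523179 mol/L, rounded to 4 dp:

0.7152 mol/L


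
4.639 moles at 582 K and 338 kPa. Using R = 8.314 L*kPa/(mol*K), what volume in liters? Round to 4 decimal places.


PV = nRT, solve for V = nRT / P.
nRT = 4.639 * 8.314 * 582 = 22446.952
V = 22446.952 / 338
V = 66.41110059 L, rounded to 4 dp:

66.4111 L


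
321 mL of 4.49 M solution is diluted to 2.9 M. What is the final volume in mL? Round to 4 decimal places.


Dilution: M1*V1 = M2*V2, solve for V2.
V2 = M1*V1 / M2
V2 = 4.49 * 321 / 2.9
V2 = 1441.29 / 2.9
V2 = 496.99655172 mL, rounded to 4 dp:

496.9966 mL


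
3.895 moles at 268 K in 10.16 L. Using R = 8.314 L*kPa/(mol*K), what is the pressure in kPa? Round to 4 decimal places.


PV = nRT, solve for P = nRT / V.
nRT = 3.895 * 8.314 * 268 = 8678.652
P = 8678.652 / 10.16
P = 854.1980315 kPa, rounded to 4 dp:

854.1980 kPa


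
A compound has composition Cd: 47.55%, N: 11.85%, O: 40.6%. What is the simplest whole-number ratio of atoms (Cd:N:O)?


Assume 100 g of compound, divide each mass% by atomic mass to get moles, then normalize by the smallest to get a raw atom ratio.
Moles per 100 g: Cd: 47.55/112.414 = 0.423, N: 11.85/14.007 = 0.846, O: 40.6/15.999 = 2.5377
Raw ratio (divide by min = 0.423): Cd: 1.0, N: 2.0, O: 5.999
Multiply by 1 to clear fractions: Cd: 1.0 ~= 1, N: 2.0 ~= 2, O: 5.999 ~= 6
Reduce by GCD to get the simplest whole-number ratio:

1:2:6


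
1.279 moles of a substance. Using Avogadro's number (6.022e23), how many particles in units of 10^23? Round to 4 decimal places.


N = n * NA, then divide by 1e23 for the requested units.
N / 1e23 = n * 6.022
N / 1e23 = 1.279 * 6.022
N / 1e23 = 7.702138, rounded to 4 dp:

7.7021


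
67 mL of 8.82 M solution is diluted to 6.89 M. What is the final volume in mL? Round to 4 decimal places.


Dilution: M1*V1 = M2*V2, solve for V2.
V2 = M1*V1 / M2
V2 = 8.82 * 67 / 6.89
V2 = 590.94 / 6.89
V2 = 85.76777939 mL, rounded to 4 dp:

85.7678 mL


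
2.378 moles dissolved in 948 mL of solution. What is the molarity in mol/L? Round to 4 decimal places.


Convert volume to liters: V_L = V_mL / 1000.
V_L = 948 / 1000 = 0.948 L
M = n / V_L = 2.378 / 0.948
M = 2.50843882 mol/L, rounded to 4 dp:

2.5084 mol/L


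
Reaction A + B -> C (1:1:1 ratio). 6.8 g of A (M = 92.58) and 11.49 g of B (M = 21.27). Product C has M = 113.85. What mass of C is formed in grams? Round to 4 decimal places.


Find moles of each reactant; the smaller value is the limiting reagent in a 1:1:1 reaction, so moles_C equals moles of the limiter.
n_A = mass_A / M_A = 6.8 / 92.58 = 0.07345 mol
n_B = mass_B / M_B = 11.49 / 21.27 = 0.540197 mol
Limiting reagent: A (smaller), n_limiting = 0.07345 mol
mass_C = n_limiting * M_C = 0.07345 * 113.85
mass_C = 8.3622825 g, rounded to 4 dp:

8.3623 g


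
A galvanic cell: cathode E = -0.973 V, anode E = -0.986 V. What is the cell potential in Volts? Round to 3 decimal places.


Standard cell potential: E_cell = E_cathode - E_anode.
E_cell = -0.973 - (-0.986)
E_cell = 0.013 V, rounded to 3 dp:

0.013 V


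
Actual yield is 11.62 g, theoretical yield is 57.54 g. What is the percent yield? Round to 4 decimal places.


% yield = 100 * actual / theoretical
% yield = 100 * 11.62 / 57.54
% yield = 20.1946472 %, rounded to 4 dp:

20.1946 %


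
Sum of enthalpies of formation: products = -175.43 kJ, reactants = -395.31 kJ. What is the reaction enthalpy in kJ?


dH_rxn = sum(dH_f products) - sum(dH_f reactants)
dH_rxn = -175.43 - (-395.31)
dH_rxn = 219.88 kJ:

219.88 kJ


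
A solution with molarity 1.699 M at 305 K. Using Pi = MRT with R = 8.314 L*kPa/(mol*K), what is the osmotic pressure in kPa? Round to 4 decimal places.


Osmotic pressure (van't Hoff): Pi = M*R*T.
RT = 8.314 * 305 = 2535.77
Pi = 1.699 * 2535.77
Pi = 4308.27323 kPa, rounded to 4 dp:

4308.2732 kPa


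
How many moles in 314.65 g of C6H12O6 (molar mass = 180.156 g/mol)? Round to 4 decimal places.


n = mass / M
n = 314.65 / 180.156
n = 1.74654189 mol, rounded to 4 dp:

1.7465 mol


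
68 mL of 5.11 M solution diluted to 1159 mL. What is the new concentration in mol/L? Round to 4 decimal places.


Dilution: M1*V1 = M2*V2, solve for M2.
M2 = M1*V1 / V2
M2 = 5.11 * 68 / 1159
M2 = 347.48 / 1159
M2 = 0.29981018 mol/L, rounded to 4 dp:

0.2998 mol/L


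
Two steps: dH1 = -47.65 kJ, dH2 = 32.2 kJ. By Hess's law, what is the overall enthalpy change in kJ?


Hess's law: enthalpy is a state function, so add the step enthalpies.
dH_total = dH1 + dH2 = -47.65 + (32.2)
dH_total = -15.45 kJ:

-15.45 kJ


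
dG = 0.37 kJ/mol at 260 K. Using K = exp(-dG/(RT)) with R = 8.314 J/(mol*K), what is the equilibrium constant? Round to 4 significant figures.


dG is in kJ/mol; multiply by 1000 to match R in J/(mol*K).
RT = 8.314 * 260 = 2161.64 J/mol
exponent = -dG*1000 / (RT) = -(0.37*1000) / 2161.64 = -0.17116634
K = exp(-0.17116634)
K = 0.84268139, rounded to 4 significant figures:

0.8427


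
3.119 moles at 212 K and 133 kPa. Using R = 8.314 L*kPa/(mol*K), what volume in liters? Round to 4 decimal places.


PV = nRT, solve for V = nRT / P.
nRT = 3.119 * 8.314 * 212 = 5497.4496
V = 5497.4496 / 133
V = 41.33420752 L, rounded to 4 dp:

41.3342 L


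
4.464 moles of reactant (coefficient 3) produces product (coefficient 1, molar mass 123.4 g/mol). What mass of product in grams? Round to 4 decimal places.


Use the coefficient ratio to convert reactant moles to product moles, then multiply by the product's molar mass.
moles_P = moles_R * (coeff_P / coeff_R) = 4.464 * (1/3) = 1.488
mass_P = moles_P * M_P = 1.488 * 123.4
mass_P = 183.6192 g, rounded to 4 dp:

183.6192 g


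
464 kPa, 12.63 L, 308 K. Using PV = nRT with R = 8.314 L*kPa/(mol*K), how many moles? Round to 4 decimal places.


PV = nRT, solve for n = PV / (RT).
PV = 464 * 12.63 = 5860.32
RT = 8.314 * 308 = 2560.712
n = 5860.32 / 2560.712
n = 2.288551 mol, rounded to 4 dp:

2.2886 mol


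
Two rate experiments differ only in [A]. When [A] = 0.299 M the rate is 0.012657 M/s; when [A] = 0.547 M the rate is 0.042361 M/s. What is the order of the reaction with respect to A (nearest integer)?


Rate is proportional to [A]^n, so rate2/rate1 = ([A]2/[A]1)^n. Take logs to solve for n.
rate2/rate1 = 0.042361 / 0.012657 = 3.3468
[A]2/[A]1 = 0.547 / 0.299 = 1.8294
n = ln(3.3468) / ln(1.8294) = 2.0
Nearest integer order:

2


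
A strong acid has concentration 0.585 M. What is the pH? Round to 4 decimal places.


A strong acid dissociates completely, so [H+] equals the given concentration.
pH = -log10([H+]) = -log10(0.585)
pH = 0.23284413, rounded to 4 dp:

0.2328


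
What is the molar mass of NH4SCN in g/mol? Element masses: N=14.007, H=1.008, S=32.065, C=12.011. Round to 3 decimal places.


M = sum(count * atomic_mass) over atoms.
M = 2*14.007 + 4*1.008 + 1*32.065 + 1*12.011
M = 28.014 + 4.032 + 32.065 + 12.011
M = 76.122 g/mol, rounded to 3 dp:

76.122 g/mol


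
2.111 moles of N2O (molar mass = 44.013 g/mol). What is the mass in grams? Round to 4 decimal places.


mass = n * M
mass = 2.111 * 44.013
mass = 92.911443 g, rounded to 4 dp:

92.9114 g


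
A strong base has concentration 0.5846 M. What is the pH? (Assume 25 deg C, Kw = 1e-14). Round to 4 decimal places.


A strong base dissociates completely, so [OH-] equals the given concentration.
pOH = -log10([OH-]) = -log10(0.5846) = 0.233141
pH = 14 - pOH = 14 - 0.233141
pH = 13.766859, rounded to 4 dp:

13.7669


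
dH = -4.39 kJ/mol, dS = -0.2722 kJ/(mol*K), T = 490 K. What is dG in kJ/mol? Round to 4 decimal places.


Gibbs: dG = dH - T*dS (consistent units, dS already in kJ/(mol*K)).
T*dS = 490 * -0.2722 = -133.378
dG = -4.39 - (-133.378)
dG = 128.988 kJ/mol, rounded to 4 dp:

128.9880 kJ/mol


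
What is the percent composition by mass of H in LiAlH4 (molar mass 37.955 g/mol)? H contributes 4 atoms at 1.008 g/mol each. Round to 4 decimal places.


pct = 100 * (n_elem * M_elem) / M_total
mass_contribution = 4 * 1.008 = 4.032 g/mol
pct = 100 * 4.032 / 37.955
pct = 10.62310631 %, rounded to 4 dp:

10.6231 %


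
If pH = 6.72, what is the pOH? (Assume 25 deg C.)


At 25 deg C, pH + pOH = 14.
pOH = 14 - pH = 14 - 6.72
pOH = 7.28:

7.28


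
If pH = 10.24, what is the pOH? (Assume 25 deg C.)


At 25 deg C, pH + pOH = 14.
pOH = 14 - pH = 14 - 10.24
pOH = 3.76:

3.76


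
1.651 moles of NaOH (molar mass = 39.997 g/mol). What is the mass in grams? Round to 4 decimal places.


mass = n * M
mass = 1.651 * 39.997
mass = 66.035047 g, rounded to 4 dp:

66.0350 g


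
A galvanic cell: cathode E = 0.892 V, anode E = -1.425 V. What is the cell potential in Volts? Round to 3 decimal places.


Standard cell potential: E_cell = E_cathode - E_anode.
E_cell = 0.892 - (-1.425)
E_cell = 2.317 V, rounded to 3 dp:

2.317 V


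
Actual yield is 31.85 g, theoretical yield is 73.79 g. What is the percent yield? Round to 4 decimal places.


% yield = 100 * actual / theoretical
% yield = 100 * 31.85 / 73.79
% yield = 43.16303022 %, rounded to 4 dp:

43.1630 %


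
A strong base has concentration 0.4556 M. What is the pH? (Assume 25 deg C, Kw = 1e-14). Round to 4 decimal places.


A strong base dissociates completely, so [OH-] equals the given concentration.
pOH = -log10([OH-]) = -log10(0.4556) = 0.341416
pH = 14 - pOH = 14 - 0.341416
pH = 13.658584, rounded to 4 dp:

13.6586


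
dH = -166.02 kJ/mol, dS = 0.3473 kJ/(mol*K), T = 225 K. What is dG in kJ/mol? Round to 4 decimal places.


Gibbs: dG = dH - T*dS (consistent units, dS already in kJ/(mol*K)).
T*dS = 225 * 0.3473 = 78.1425
dG = -166.02 - (78.1425)
dG = -244.1625 kJ/mol, rounded to 4 dp:

-244.1625 kJ/mol


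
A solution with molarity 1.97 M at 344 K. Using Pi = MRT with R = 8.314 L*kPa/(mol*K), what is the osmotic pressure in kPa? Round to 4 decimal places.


Osmotic pressure (van't Hoff): Pi = M*R*T.
RT = 8.314 * 344 = 2860.016
Pi = 1.97 * 2860.016
Pi = 5634.23152 kPa, rounded to 4 dp:

5634.2315 kPa


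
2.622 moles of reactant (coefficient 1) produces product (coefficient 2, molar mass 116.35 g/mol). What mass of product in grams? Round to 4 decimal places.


Use the coefficient ratio to convert reactant moles to product moles, then multiply by the product's molar mass.
moles_P = moles_R * (coeff_P / coeff_R) = 2.622 * (2/1) = 5.244
mass_P = moles_P * M_P = 5.244 * 116.35
mass_P = 610.1394 g, rounded to 4 dp:

610.1394 g


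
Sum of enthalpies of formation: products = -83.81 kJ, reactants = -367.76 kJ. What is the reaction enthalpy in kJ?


dH_rxn = sum(dH_f products) - sum(dH_f reactants)
dH_rxn = -83.81 - (-367.76)
dH_rxn = 283.95 kJ:

283.95 kJ


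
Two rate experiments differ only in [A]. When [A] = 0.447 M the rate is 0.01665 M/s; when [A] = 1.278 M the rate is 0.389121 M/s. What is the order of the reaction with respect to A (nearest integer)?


Rate is proportional to [A]^n, so rate2/rate1 = ([A]2/[A]1)^n. Take logs to solve for n.
rate2/rate1 = 0.389121 / 0.01665 = 23.3706
[A]2/[A]1 = 1.278 / 0.447 = 2.8591
n = ln(23.3706) / ln(2.8591) = 3.0
Nearest integer order:

3


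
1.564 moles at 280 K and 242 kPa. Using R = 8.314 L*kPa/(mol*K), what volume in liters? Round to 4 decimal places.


PV = nRT, solve for V = nRT / P.
nRT = 1.564 * 8.314 * 280 = 3640.8669
V = 3640.8669 / 242
V = 15.04490455 L, rounded to 4 dp:

15.0449 L


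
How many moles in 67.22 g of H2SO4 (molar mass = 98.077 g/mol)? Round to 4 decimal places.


n = mass / M
n = 67.22 / 98.077
n = 0.68537985 mol, rounded to 4 dp:

0.6854 mol


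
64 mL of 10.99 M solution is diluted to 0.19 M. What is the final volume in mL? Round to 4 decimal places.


Dilution: M1*V1 = M2*V2, solve for V2.
V2 = M1*V1 / M2
V2 = 10.99 * 64 / 0.19
V2 = 703.36 / 0.19
V2 = 3701.89473684 mL, rounded to 4 dp:

3701.8947 mL


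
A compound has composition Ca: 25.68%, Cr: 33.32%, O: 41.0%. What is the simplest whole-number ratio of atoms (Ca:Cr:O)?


Assume 100 g of compound, divide each mass% by atomic mass to get moles, then normalize by the smallest to get a raw atom ratio.
Moles per 100 g: Ca: 25.68/40.078 = 0.6408, Cr: 33.32/51.996 = 0.6408, O: 41.0/15.999 = 2.5627
Raw ratio (divide by min = 0.6408): Ca: 1.0, Cr: 1.0, O: 3.999
Multiply by 1 to clear fractions: Ca: 1.0 ~= 1, Cr: 1.0 ~= 1, O: 3.999 ~= 4
Reduce by GCD to get the simplest whole-number ratio:

1:1:4


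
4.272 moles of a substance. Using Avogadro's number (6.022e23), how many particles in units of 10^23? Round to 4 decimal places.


N = n * NA, then divide by 1e23 for the requested units.
N / 1e23 = n * 6.022
N / 1e23 = 4.272 * 6.022
N / 1e23 = 25.725984, rounded to 4 dp:

25.7260


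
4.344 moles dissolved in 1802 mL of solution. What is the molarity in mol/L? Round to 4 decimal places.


Convert volume to liters: V_L = V_mL / 1000.
V_L = 1802 / 1000 = 1.802 L
M = n / V_L = 4.344 / 1.802
M = 2.41065483 mol/L, rounded to 4 dp:

2.4107 mol/L


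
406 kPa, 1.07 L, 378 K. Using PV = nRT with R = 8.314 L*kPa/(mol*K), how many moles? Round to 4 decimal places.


PV = nRT, solve for n = PV / (RT).
PV = 406 * 1.07 = 434.42
RT = 8.314 * 378 = 3142.692
n = 434.42 / 3142.692
n = 0.13823181 mol, rounded to 4 dp:

0.1382 mol


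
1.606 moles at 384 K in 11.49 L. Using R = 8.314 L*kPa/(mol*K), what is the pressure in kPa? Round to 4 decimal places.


PV = nRT, solve for P = nRT / V.
nRT = 1.606 * 8.314 * 384 = 5127.2771
P = 5127.2771 / 11.49
P = 446.23821584 kPa, rounded to 4 dp:

446.2382 kPa


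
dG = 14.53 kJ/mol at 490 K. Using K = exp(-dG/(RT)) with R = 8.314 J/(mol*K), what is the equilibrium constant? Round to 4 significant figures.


dG is in kJ/mol; multiply by 1000 to match R in J/(mol*K).
RT = 8.314 * 490 = 4073.86 J/mol
exponent = -dG*1000 / (RT) = -(14.53*1000) / 4073.86 = -3.56664196
K = exp(-3.56664196)
K = 0.028250561, rounded to 4 significant figures:

0.02825


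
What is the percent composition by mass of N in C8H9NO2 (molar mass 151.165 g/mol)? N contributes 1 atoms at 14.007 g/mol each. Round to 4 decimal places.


pct = 100 * (n_elem * M_elem) / M_total
mass_contribution = 1 * 14.007 = 14.007 g/mol
pct = 100 * 14.007 / 151.165
pct = 9.2660338 %, rounded to 4 dp:

9.2660 %


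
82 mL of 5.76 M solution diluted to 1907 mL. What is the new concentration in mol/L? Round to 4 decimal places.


Dilution: M1*V1 = M2*V2, solve for M2.
M2 = M1*V1 / V2
M2 = 5.76 * 82 / 1907
M2 = 472.32 / 1907
M2 = 0.24767698 mol/L, rounded to 4 dp:

0.2477 mol/L


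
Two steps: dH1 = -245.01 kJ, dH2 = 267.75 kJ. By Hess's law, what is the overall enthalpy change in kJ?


Hess's law: enthalpy is a state function, so add the step enthalpies.
dH_total = dH1 + dH2 = -245.01 + (267.75)
dH_total = 22.74 kJ:

22.74 kJ


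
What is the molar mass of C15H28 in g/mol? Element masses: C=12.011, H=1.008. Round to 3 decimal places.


M = sum(count * atomic_mass) over atoms.
M = 15*12.011 + 28*1.008
M = 180.165 + 28.224
M = 208.389 g/mol, rounded to 3 dp:

208.389 g/mol


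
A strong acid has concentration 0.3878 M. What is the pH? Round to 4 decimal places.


A strong acid dissociates completely, so [H+] equals the given concentration.
pH = -log10([H+]) = -log10(0.3878)
pH = 0.4113922, rounded to 4 dp:

0.4114


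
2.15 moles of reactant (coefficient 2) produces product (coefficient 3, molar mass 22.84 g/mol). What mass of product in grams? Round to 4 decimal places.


Use the coefficient ratio to convert reactant moles to product moles, then multiply by the product's molar mass.
moles_P = moles_R * (coeff_P / coeff_R) = 2.15 * (3/2) = 3.225
mass_P = moles_P * M_P = 3.225 * 22.84
mass_P = 73.659 g, rounded to 4 dp:

73.6590 g


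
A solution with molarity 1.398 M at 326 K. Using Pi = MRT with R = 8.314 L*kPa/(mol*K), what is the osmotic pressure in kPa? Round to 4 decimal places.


Osmotic pressure (van't Hoff): Pi = M*R*T.
RT = 8.314 * 326 = 2710.364
Pi = 1.398 * 2710.364
Pi = 3789.088872 kPa, rounded to 4 dp:

3789.0889 kPa


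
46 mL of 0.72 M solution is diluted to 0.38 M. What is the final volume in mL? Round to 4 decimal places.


Dilution: M1*V1 = M2*V2, solve for V2.
V2 = M1*V1 / M2
V2 = 0.72 * 46 / 0.38
V2 = 33.12 / 0.38
V2 = 87.15789474 mL, rounded to 4 dp:

87.1579 mL


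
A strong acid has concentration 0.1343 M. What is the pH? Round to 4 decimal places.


A strong acid dissociates completely, so [H+] equals the given concentration.
pH = -log10([H+]) = -log10(0.1343)
pH = 0.87192399, rounded to 4 dp:

0.8719


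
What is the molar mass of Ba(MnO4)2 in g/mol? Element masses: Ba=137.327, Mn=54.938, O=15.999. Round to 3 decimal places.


M = sum(count * atomic_mass) over atoms.
M = 1*137.327 + 2*54.938 + 8*15.999
M = 137.327 + 109.876 + 127.992
M = 375.195 g/mol, rounded to 3 dp:

375.195 g/mol


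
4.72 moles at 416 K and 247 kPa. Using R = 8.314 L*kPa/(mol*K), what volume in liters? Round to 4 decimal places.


PV = nRT, solve for V = nRT / P.
nRT = 4.72 * 8.314 * 416 = 16324.7053
V = 16324.7053 / 247
V = 66.09192429 L, rounded to 4 dp:

66.0919 L


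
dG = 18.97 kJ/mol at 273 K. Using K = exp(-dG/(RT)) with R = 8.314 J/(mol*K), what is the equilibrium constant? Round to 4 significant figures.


dG is in kJ/mol; multiply by 1000 to match R in J/(mol*K).
RT = 8.314 * 273 = 2269.722 J/mol
exponent = -dG*1000 / (RT) = -(18.97*1000) / 2269.722 = -8.35785175
K = exp(-8.35785175)
K = 0.00023454766, rounded to 4 significant figures:

0.0002345


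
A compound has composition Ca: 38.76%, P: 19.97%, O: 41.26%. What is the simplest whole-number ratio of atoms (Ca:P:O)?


Assume 100 g of compound, divide each mass% by atomic mass to get moles, then normalize by the smallest to get a raw atom ratio.
Moles per 100 g: Ca: 38.76/40.078 = 0.9671, P: 19.97/30.974 = 0.6447, O: 41.26/15.999 = 2.5789
Raw ratio (divide by min = 0.6447): Ca: 1.5, P: 1.0, O: 4.0
Multiply by 2 to clear fractions: Ca: 3.0 ~= 3, P: 2.0 ~= 2, O: 8.0 ~= 8
Reduce by GCD to get the simplest whole-number ratio:

3:2:8


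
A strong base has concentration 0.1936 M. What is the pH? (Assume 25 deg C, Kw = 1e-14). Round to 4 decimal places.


A strong base dissociates completely, so [OH-] equals the given concentration.
pOH = -log10([OH-]) = -log10(0.1936) = 0.713095
pH = 14 - pOH = 14 - 0.713095
pH = 13.286905, rounded to 4 dp:

13.2869


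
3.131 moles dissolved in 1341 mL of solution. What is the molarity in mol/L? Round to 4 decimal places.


Convert volume to liters: V_L = V_mL / 1000.
V_L = 1341 / 1000 = 1.341 L
M = n / V_L = 3.131 / 1.341
M = 2.33482476 mol/L, rounded to 4 dp:

2.3348 mol/L


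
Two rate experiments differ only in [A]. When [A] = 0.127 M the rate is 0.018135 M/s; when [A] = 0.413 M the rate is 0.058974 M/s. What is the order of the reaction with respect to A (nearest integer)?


Rate is proportional to [A]^n, so rate2/rate1 = ([A]2/[A]1)^n. Take logs to solve for n.
rate2/rate1 = 0.058974 / 0.018135 = 3.2519
[A]2/[A]1 = 0.413 / 0.127 = 3.252
n = ln(3.2519) / ln(3.252) = 1.0
Nearest integer order:

1


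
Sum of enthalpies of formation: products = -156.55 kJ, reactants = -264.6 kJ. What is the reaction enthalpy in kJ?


dH_rxn = sum(dH_f products) - sum(dH_f reactants)
dH_rxn = -156.55 - (-264.6)
dH_rxn = 108.05 kJ:

108.05 kJ


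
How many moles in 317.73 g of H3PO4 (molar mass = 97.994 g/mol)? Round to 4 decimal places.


n = mass / M
n = 317.73 / 97.994
n = 3.24234137 mol, rounded to 4 dp:

3.2423 mol


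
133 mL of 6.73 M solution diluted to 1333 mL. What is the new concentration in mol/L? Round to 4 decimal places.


Dilution: M1*V1 = M2*V2, solve for M2.
M2 = M1*V1 / V2
M2 = 6.73 * 133 / 1333
M2 = 895.09 / 1333
M2 = 0.67148537 mol/L, rounded to 4 dp:

0.6715 mol/L


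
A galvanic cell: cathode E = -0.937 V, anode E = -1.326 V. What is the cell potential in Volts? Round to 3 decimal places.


Standard cell potential: E_cell = E_cathode - E_anode.
E_cell = -0.937 - (-1.326)
E_cell = 0.389 V, rounded to 3 dp:

0.389 V


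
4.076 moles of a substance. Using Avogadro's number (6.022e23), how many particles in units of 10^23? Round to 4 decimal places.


N = n * NA, then divide by 1e23 for the requested units.
N / 1e23 = n * 6.022
N / 1e23 = 4.076 * 6.022
N / 1e23 = 24.545672, rounded to 4 dp:

24.5457


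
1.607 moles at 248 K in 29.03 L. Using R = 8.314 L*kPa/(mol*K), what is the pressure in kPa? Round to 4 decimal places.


PV = nRT, solve for P = nRT / V.
nRT = 1.607 * 8.314 * 248 = 3313.4283
P = 3313.4283 / 29.03
P = 114.13807441 kPa, rounded to 4 dp:

114.1381 kPa


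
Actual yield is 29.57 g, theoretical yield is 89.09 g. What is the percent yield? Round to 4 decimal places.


% yield = 100 * actual / theoretical
% yield = 100 * 29.57 / 89.09
% yield = 33.19115501 %, rounded to 4 dp:

33.1912 %


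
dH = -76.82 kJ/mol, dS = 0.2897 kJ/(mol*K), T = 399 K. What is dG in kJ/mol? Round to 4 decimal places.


Gibbs: dG = dH - T*dS (consistent units, dS already in kJ/(mol*K)).
T*dS = 399 * 0.2897 = 115.5903
dG = -76.82 - (115.5903)
dG = -192.4103 kJ/mol, rounded to 4 dp:

-192.4103 kJ/mol


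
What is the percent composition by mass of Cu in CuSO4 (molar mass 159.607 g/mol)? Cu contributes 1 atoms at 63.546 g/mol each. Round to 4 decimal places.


pct = 100 * (n_elem * M_elem) / M_total
mass_contribution = 1 * 63.546 = 63.546 g/mol
pct = 100 * 63.546 / 159.607
pct = 39.81404324 %, rounded to 4 dp:

39.8140 %


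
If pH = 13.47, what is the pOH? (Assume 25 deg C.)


At 25 deg C, pH + pOH = 14.
pOH = 14 - pH = 14 - 13.47
pOH = 0.53:

0.53


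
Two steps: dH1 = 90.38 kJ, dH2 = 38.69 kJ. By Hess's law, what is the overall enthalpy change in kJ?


Hess's law: enthalpy is a state function, so add the step enthalpies.
dH_total = dH1 + dH2 = 90.38 + (38.69)
dH_total = 129.07 kJ:

129.07 kJ


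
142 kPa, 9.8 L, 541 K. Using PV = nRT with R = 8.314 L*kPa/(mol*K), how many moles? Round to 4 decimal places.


PV = nRT, solve for n = PV / (RT).
PV = 142 * 9.8 = 1391.6
RT = 8.314 * 541 = 4497.874
n = 1391.6 / 4497.874
n = 0.30939061 mol, rounded to 4 dp:

0.3094 mol


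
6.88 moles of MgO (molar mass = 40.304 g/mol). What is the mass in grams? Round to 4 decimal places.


mass = n * M
mass = 6.88 * 40.304
mass = 277.29152 g, rounded to 4 dp:

277.2915 g


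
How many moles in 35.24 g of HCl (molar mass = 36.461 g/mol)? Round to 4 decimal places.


n = mass / M
n = 35.24 / 36.461
n = 0.96651216 mol, rounded to 4 dp:

0.9665 mol


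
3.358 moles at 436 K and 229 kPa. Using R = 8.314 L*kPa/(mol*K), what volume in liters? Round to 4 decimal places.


PV = nRT, solve for V = nRT / P.
nRT = 3.358 * 8.314 * 436 = 12172.4276
V = 12172.4276 / 229
V = 53.15470568 L, rounded to 4 dp:

53.1547 L


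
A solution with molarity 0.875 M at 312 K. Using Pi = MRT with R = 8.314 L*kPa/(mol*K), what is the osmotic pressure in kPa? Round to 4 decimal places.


Osmotic pressure (van't Hoff): Pi = M*R*T.
RT = 8.314 * 312 = 2593.968
Pi = 0.875 * 2593.968
Pi = 2269.722 kPa, rounded to 4 dp:

2269.7220 kPa


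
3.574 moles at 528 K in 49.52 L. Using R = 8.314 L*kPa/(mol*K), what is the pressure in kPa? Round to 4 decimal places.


PV = nRT, solve for P = nRT / V.
nRT = 3.574 * 8.314 * 528 = 15689.1166
P = 15689.1166 / 49.52
P = 316.82384087 kPa, rounded to 4 dp:

316.8238 kPa


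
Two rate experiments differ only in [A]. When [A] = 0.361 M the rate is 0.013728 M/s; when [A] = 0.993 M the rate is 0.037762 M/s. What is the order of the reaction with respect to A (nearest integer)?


Rate is proportional to [A]^n, so rate2/rate1 = ([A]2/[A]1)^n. Take logs to solve for n.
rate2/rate1 = 0.037762 / 0.013728 = 2.7507
[A]2/[A]1 = 0.993 / 0.361 = 2.7507
n = ln(2.7507) / ln(2.7507) = 1.0
Nearest integer order:

1


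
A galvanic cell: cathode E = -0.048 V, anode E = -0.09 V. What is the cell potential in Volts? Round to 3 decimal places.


Standard cell potential: E_cell = E_cathode - E_anode.
E_cell = -0.048 - (-0.09)
E_cell = 0.042 V, rounded to 3 dp:

0.042 V


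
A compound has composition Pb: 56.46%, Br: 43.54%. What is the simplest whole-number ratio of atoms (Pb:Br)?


Assume 100 g of compound, divide each mass% by atomic mass to get moles, then normalize by the smallest to get a raw atom ratio.
Moles per 100 g: Pb: 56.46/207.2 = 0.2725, Br: 43.54/79.904 = 0.5449
Raw ratio (divide by min = 0.2725): Pb: 1.0, Br: 2.0
Multiply by 1 to clear fractions: Pb: 1.0 ~= 1, Br: 2.0 ~= 2
Reduce by GCD to get the simplest whole-number ratio:

1:2


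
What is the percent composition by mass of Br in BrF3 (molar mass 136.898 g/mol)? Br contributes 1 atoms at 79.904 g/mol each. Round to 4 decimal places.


pct = 100 * (n_elem * M_elem) / M_total
mass_contribution = 1 * 79.904 = 79.904 g/mol
pct = 100 * 79.904 / 136.898
pct = 58.36754372 %, rounded to 4 dp:

58.3675 %


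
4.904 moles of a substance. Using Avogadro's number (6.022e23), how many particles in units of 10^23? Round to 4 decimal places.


N = n * NA, then divide by 1e23 for the requested units.
N / 1e23 = n * 6.022
N / 1e23 = 4.904 * 6.022
N / 1e23 = 29.531888, rounded to 4 dp:

29.5319


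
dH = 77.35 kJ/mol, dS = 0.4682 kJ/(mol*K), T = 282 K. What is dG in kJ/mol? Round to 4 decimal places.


Gibbs: dG = dH - T*dS (consistent units, dS already in kJ/(mol*K)).
T*dS = 282 * 0.4682 = 132.0324
dG = 77.35 - (132.0324)
dG = -54.6824 kJ/mol, rounded to 4 dp:

-54.6824 kJ/mol


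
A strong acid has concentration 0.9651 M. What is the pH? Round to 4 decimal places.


A strong acid dissociates completely, so [H+] equals the given concentration.
pH = -log10([H+]) = -log10(0.9651)
pH = 0.01542768, rounded to 4 dp:

0.0154


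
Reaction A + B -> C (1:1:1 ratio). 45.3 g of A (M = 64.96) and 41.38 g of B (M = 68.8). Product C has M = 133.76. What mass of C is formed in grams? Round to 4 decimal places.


Find moles of each reactant; the smaller value is the limiting reagent in a 1:1:1 reaction, so moles_C equals moles of the limiter.
n_A = mass_A / M_A = 45.3 / 64.96 = 0.697352 mol
n_B = mass_B / M_B = 41.38 / 68.8 = 0.601453 mol
Limiting reagent: B (smaller), n_limiting = 0.601453 mol
mass_C = n_limiting * M_C = 0.601453 * 133.76
mass_C = 80.45035328 g, rounded to 4 dp:

80.4504 g


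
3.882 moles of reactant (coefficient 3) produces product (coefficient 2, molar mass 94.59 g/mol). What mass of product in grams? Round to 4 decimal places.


Use the coefficient ratio to convert reactant moles to product moles, then multiply by the product's molar mass.
moles_P = moles_R * (coeff_P / coeff_R) = 3.882 * (2/3) = 2.588
mass_P = moles_P * M_P = 2.588 * 94.59
mass_P = 244.79892 g, rounded to 4 dp:

244.7989 g


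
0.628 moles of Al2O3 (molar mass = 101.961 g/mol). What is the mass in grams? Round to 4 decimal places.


mass = n * M
mass = 0.628 * 101.961
mass = 64.031508 g, rounded to 4 dp:

64.0315 g


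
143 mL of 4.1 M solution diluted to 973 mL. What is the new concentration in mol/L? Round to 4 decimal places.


Dilution: M1*V1 = M2*V2, solve for M2.
M2 = M1*V1 / V2
M2 = 4.1 * 143 / 973
M2 = 586.3 / 973
M2 = 0.60256937 mol/L, rounded to 4 dp:

0.6026 mol/L


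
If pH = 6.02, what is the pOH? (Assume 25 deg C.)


At 25 deg C, pH + pOH = 14.
pOH = 14 - pH = 14 - 6.02
pOH = 7.98:

7.98


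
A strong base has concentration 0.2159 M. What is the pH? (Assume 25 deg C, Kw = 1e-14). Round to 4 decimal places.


A strong base dissociates completely, so [OH-] equals the given concentration.
pOH = -log10([OH-]) = -log10(0.2159) = 0.665747
pH = 14 - pOH = 14 - 0.665747
pH = 13.334253, rounded to 4 dp:

13.3343


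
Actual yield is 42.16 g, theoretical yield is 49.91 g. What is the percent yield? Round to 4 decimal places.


% yield = 100 * actual / theoretical
% yield = 100 * 42.16 / 49.91
% yield = 84.47204969 %, rounded to 4 dp:

84.4720 %


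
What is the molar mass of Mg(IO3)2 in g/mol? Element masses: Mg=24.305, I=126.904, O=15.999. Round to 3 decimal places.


M = sum(count * atomic_mass) over atoms.
M = 1*24.305 + 2*126.904 + 6*15.999
M = 24.305 + 253.808 + 95.994
M = 374.107 g/mol, rounded to 3 dp:

374.107 g/mol


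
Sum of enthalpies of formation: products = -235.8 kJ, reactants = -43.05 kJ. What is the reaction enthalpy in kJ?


dH_rxn = sum(dH_f products) - sum(dH_f reactants)
dH_rxn = -235.8 - (-43.05)
dH_rxn = -192.75 kJ:

-192.75 kJ


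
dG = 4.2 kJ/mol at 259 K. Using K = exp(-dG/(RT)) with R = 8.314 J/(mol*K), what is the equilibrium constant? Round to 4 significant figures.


dG is in kJ/mol; multiply by 1000 to match R in J/(mol*K).
RT = 8.314 * 259 = 2153.326 J/mol
exponent = -dG*1000 / (RT) = -(4.2*1000) / 2153.326 = -1.95047104
K = exp(-1.95047104)
K = 0.14220707, rounded to 4 significant figures:

0.1422


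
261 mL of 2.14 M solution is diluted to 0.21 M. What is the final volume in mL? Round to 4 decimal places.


Dilution: M1*V1 = M2*V2, solve for V2.
V2 = M1*V1 / M2
V2 = 2.14 * 261 / 0.21
V2 = 558.54 / 0.21
V2 = 2659.71428571 mL, rounded to 4 dp:

2659.7143 mL


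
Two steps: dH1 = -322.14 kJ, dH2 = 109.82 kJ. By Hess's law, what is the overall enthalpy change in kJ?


Hess's law: enthalpy is a state function, so add the step enthalpies.
dH_total = dH1 + dH2 = -322.14 + (109.82)
dH_total = -212.32 kJ:

-212.32 kJ


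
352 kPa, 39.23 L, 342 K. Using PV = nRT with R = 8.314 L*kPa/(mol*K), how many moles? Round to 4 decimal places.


PV = nRT, solve for n = PV / (RT).
PV = 352 * 39.23 = 13808.96
RT = 8.314 * 342 = 2843.388
n = 13808.96 / 2843.388
n = 4.85651624 mol, rounded to 4 dp:

4.8565 mol


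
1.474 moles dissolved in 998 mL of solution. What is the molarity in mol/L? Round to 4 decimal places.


Convert volume to liters: V_L = V_mL / 1000.
V_L = 998 / 1000 = 0.998 L
M = n / V_L = 1.474 / 0.998
M = 1.47695391 mol/L, rounded to 4 dp:

1.4770 mol/L


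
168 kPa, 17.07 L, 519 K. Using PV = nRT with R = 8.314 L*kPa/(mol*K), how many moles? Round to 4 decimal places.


PV = nRT, solve for n = PV / (RT).
PV = 168 * 17.07 = 2867.76
RT = 8.314 * 519 = 4314.966
n = 2867.76 / 4314.966
n = 0.66460779 mol, rounded to 4 dp:

0.6646 mol


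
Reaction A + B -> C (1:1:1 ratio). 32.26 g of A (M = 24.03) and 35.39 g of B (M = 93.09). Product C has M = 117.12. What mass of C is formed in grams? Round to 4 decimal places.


Find moles of each reactant; the smaller value is the limiting reagent in a 1:1:1 reaction, so moles_C equals moles of the limiter.
n_A = mass_A / M_A = 32.26 / 24.03 = 1.342489 mol
n_B = mass_B / M_B = 35.39 / 93.09 = 0.38017 mol
Limiting reagent: B (smaller), n_limiting = 0.38017 mol
mass_C = n_limiting * M_C = 0.38017 * 117.12
mass_C = 44.5255104 g, rounded to 4 dp:

44.5255 g


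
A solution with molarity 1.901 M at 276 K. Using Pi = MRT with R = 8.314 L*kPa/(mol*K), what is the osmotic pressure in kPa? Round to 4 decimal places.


Osmotic pressure (van't Hoff): Pi = M*R*T.
RT = 8.314 * 276 = 2294.664
Pi = 1.901 * 2294.664
Pi = 4362.156264 kPa, rounded to 4 dp:

4362.1563 kPa


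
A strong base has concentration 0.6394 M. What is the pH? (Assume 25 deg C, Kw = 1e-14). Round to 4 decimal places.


A strong base dissociates completely, so [OH-] equals the given concentration.
pOH = -log10([OH-]) = -log10(0.6394) = 0.194227
pH = 14 - pOH = 14 - 0.194227
pH = 13.805773, rounded to 4 dp:

13.8058


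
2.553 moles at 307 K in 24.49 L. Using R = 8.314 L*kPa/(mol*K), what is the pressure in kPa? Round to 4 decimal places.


PV = nRT, solve for P = nRT / V.
nRT = 2.553 * 8.314 * 307 = 6516.2721
P = 6516.2721 / 24.49
P = 266.07889343 kPa, rounded to 4 dp:

266.0789 kPa


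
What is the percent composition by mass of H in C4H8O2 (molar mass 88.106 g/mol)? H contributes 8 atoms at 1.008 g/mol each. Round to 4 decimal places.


pct = 100 * (n_elem * M_elem) / M_total
mass_contribution = 8 * 1.008 = 8.064 g/mol
pct = 100 * 8.064 / 88.106
pct = 9.15261163 %, rounded to 4 dp:

9.1526 %


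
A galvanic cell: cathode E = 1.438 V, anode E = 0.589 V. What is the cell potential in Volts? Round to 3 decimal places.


Standard cell potential: E_cell = E_cathode - E_anode.
E_cell = 1.438 - (0.589)
E_cell = 0.849 V, rounded to 3 dp:

0.849 V


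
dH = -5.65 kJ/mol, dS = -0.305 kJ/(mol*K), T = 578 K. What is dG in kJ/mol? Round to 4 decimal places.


Gibbs: dG = dH - T*dS (consistent units, dS already in kJ/(mol*K)).
T*dS = 578 * -0.305 = -176.29
dG = -5.65 - (-176.29)
dG = 170.64 kJ/mol, rounded to 4 dp:

170.6400 kJ/mol


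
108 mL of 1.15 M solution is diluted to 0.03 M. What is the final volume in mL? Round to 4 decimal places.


Dilution: M1*V1 = M2*V2, solve for V2.
V2 = M1*V1 / M2
V2 = 1.15 * 108 / 0.03
V2 = 124.2 / 0.03
V2 = 4140.0 mL, rounded to 4 dp:

4140.0000 mL


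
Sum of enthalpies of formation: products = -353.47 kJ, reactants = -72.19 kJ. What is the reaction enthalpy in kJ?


dH_rxn = sum(dH_f products) - sum(dH_f reactants)
dH_rxn = -353.47 - (-72.19)
dH_rxn = -281.28 kJ:

-281.28 kJ


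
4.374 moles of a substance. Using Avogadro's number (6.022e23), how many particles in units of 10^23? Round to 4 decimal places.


N = n * NA, then divide by 1e23 for the requested units.
N / 1e23 = n * 6.022
N / 1e23 = 4.374 * 6.022
N / 1e23 = 26.340228, rounded to 4 dp:

26.3402


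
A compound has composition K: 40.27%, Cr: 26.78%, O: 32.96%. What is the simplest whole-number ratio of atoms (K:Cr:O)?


Assume 100 g of compound, divide each mass% by atomic mass to get moles, then normalize by the smallest to get a raw atom ratio.
Moles per 100 g: K: 40.27/39.098 = 1.03, Cr: 26.78/51.996 = 0.515, O: 32.96/15.999 = 2.0601
Raw ratio (divide by min = 0.515): K: 2.0, Cr: 1.0, O: 4.0
Multiply by 1 to clear fractions: K: 2.0 ~= 2, Cr: 1.0 ~= 1, O: 4.0 ~= 4
Reduce by GCD to get the simplest whole-number ratio:

2:1:4


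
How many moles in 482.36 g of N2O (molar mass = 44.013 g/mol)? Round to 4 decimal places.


n = mass / M
n = 482.36 / 44.013
n = 10.95948924 mol, rounded to 4 dp:

10.9595 mol


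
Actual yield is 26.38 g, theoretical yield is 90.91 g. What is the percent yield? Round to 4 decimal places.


% yield = 100 * actual / theoretical
% yield = 100 * 26.38 / 90.91
% yield = 29.01770982 %, rounded to 4 dp:

29.0177 %


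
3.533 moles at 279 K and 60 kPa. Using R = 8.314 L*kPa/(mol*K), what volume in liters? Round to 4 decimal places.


PV = nRT, solve for V = nRT / P.
nRT = 3.533 * 8.314 * 279 = 8195.168
V = 8195.168 / 60
V = 136.58613333 L, rounded to 4 dp:

136.5861 L


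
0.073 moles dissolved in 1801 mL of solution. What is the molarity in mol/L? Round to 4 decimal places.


Convert volume to liters: V_L = V_mL / 1000.
V_L = 1801 / 1000 = 1.801 L
M = n / V_L = 0.073 / 1.801
M = 0.04053304 mol/L, rounded to 4 dp:

0.0405 mol/L


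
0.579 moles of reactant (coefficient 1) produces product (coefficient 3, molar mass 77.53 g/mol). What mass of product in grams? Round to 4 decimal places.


Use the coefficient ratio to convert reactant moles to product moles, then multiply by the product's molar mass.
moles_P = moles_R * (coeff_P / coeff_R) = 0.579 * (3/1) = 1.737
mass_P = moles_P * M_P = 1.737 * 77.53
mass_P = 134.66961 g, rounded to 4 dp:

134.6696 g


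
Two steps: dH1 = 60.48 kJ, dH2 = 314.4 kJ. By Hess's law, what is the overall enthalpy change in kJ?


Hess's law: enthalpy is a state function, so add the step enthalpies.
dH_total = dH1 + dH2 = 60.48 + (314.4)
dH_total = 374.88 kJ:

374.88 kJ


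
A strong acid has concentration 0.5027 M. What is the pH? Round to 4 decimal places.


A strong acid dissociates completely, so [H+] equals the given concentration.
pH = -log10([H+]) = -log10(0.5027)
pH = 0.29869111, rounded to 4 dp:

0.2987


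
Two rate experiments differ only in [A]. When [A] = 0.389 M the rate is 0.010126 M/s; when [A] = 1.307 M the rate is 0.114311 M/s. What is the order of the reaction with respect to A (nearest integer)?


Rate is proportional to [A]^n, so rate2/rate1 = ([A]2/[A]1)^n. Take logs to solve for n.
rate2/rate1 = 0.114311 / 0.010126 = 11.2889
[A]2/[A]1 = 1.307 / 0.389 = 3.3599
n = ln(11.2889) / ln(3.3599) = 2.0
Nearest integer order:

2


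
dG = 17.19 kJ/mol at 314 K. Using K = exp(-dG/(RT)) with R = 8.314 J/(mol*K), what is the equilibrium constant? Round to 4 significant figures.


dG is in kJ/mol; multiply by 1000 to match R in J/(mol*K).
RT = 8.314 * 314 = 2610.596 J/mol
exponent = -dG*1000 / (RT) = -(17.19*1000) / 2610.596 = -6.58470326
K = exp(-6.58470326)
K = 0.0013813372, rounded to 4 significant figures:

0.001381


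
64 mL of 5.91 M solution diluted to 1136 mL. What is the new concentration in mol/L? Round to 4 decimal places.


Dilution: M1*V1 = M2*V2, solve for M2.
M2 = M1*V1 / V2
M2 = 5.91 * 64 / 1136
M2 = 378.24 / 1136
M2 = 0.33295775 mol/L, rounded to 4 dp:

0.3330 mol/L


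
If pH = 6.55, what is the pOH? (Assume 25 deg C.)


At 25 deg C, pH + pOH = 14.
pOH = 14 - pH = 14 - 6.55
pOH = 7.45:

7.45


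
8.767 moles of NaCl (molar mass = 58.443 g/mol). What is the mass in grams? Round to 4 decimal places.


mass = n * M
mass = 8.767 * 58.443
mass = 512.369781 g, rounded to 4 dp:

512.3698 g


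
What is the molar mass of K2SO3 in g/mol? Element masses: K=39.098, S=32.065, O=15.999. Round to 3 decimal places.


M = sum(count * atomic_mass) over atoms.
M = 2*39.098 + 1*32.065 + 3*15.999
M = 78.196 + 32.065 + 47.997
M = 158.258 g/mol, rounded to 3 dp:

158.258 g/mol


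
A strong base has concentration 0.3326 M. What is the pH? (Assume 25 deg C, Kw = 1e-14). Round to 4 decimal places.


A strong base dissociates completely, so [OH-] equals the given concentration.
pOH = -log10([OH-]) = -log10(0.3326) = 0.478078
pH = 14 - pOH = 14 - 0.478078
pH = 13.521922, rounded to 4 dp:

13.5219


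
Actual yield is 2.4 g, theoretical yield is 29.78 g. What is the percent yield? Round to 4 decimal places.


% yield = 100 * actual / theoretical
% yield = 100 * 2.4 / 29.78
% yield = 8.05910007 %, rounded to 4 dp:

8.0591 %
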